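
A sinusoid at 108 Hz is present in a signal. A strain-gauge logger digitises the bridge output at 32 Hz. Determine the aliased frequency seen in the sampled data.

12 Hz

108 Hz mod fs = 12 Hz.
12 Hz ≤ fs/2 = 16 Hz, appears at 12 Hz.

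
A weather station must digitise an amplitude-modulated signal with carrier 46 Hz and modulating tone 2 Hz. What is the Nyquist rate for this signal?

AM sidebands sit at fc ± fm = 44 Hz and 48 Hz.
Highest-frequency component: 48 Hz.
Nyquist rate = 2 × 48 Hz = 96 Hz.

96 Hz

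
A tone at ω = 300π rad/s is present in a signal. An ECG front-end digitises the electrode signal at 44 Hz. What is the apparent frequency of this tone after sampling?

18 Hz

ω = 300π rad/s → f = ω/(2π) = 150 Hz.
150 Hz mod fs = 18 Hz.
18 Hz ≤ fs/2 = 22 Hz, appears at 18 Hz.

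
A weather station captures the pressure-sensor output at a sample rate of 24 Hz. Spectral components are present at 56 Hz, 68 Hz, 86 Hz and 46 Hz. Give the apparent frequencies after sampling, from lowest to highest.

2 Hz, 4 Hz, 8 Hz, 10 Hz

fs/2 = 12 Hz.
56 Hz mod fs = 8 Hz.
8 Hz ≤ fs/2 = 12 Hz, appears at 8 Hz.
68 Hz mod fs = 20 Hz.
20 Hz > fs/2 = 12 Hz, folds to fs − 20 Hz = 4 Hz.
86 Hz mod fs = 14 Hz.
14 Hz > fs/2 = 12 Hz, folds to fs − 14 Hz = 10 Hz.
46 Hz mod fs = 22 Hz.
22 Hz > fs/2 = 12 Hz, folds to fs − 22 Hz = 2 Hz.
Distinct values: {2 Hz, 4 Hz, 8 Hz, 10 Hz}.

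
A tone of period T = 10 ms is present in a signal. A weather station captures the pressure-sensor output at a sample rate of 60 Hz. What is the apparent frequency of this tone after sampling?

T = 10 ms → f = 1/T = 100 Hz.
100 Hz mod fs = 40 Hz.
40 Hz > fs/2 = 30 Hz, folds to fs − 40 Hz = 20 Hz.

20 Hz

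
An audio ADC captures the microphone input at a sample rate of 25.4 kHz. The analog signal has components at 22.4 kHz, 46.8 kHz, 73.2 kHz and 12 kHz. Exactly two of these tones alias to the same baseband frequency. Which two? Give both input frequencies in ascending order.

fs/2 = 12.7 kHz.
22.4 kHz > fs/2 = 12.7 kHz, folds to fs − 22.4 kHz = 3 kHz.
46.8 kHz mod fs = 21.4 kHz.
21.4 kHz > fs/2 = 12.7 kHz, folds to fs − 21.4 kHz = 4 kHz.
73.2 kHz mod fs = 22.4 kHz.
22.4 kHz > fs/2 = 12.7 kHz, folds to fs − 22.4 kHz = 3 kHz.
12 kHz ≤ fs/2 = 12.7 kHz, passes unchanged.
22.4 kHz and 73.2 kHz both map to 3 kHz.

22.4 kHz, 73.2 kHz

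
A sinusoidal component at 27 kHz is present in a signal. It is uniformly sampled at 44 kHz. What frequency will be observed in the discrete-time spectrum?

27 kHz > fs/2 = 22 kHz, folds to fs − 27 kHz = 17 kHz.

17 kHz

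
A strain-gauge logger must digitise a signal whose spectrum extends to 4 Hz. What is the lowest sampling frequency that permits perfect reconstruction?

Nyquist rate = 2 × 4 Hz = 8 Hz.

8 Hz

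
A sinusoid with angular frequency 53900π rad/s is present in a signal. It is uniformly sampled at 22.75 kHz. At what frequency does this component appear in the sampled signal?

4.2 kHz

ω = 53900π rad/s → f = ω/(2π) = 26950 Hz = 26.95 kHz.
26.95 kHz mod fs = 4.2 kHz.
4.2 kHz ≤ fs/2 = 11.375 kHz, appears at 4.2 kHz.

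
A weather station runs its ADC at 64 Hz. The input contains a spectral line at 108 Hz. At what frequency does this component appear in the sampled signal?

20 Hz

108 Hz mod fs = 44 Hz.
44 Hz > fs/2 = 32 Hz, folds to fs − 44 Hz = 20 Hz.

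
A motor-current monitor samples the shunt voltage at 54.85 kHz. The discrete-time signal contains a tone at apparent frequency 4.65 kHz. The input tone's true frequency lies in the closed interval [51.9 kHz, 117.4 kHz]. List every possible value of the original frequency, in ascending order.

Frequencies that alias to 4.65 kHz are k·fs ± 4.65 kHz for integer k ≥ 0.
k=0: 4.65 kHz.
k=1: 50.2 kHz, 59.5 kHz.
k=2: 105.05 kHz, 114.35 kHz.
k=3: 159.9 kHz, 169.2 kHz.
Within [51.9 kHz, 117.4 kHz]: 59.5 kHz, 105.05 kHz, 114.35 kHz.

59.5 kHz, 105.05 kHz, 114.35 kHz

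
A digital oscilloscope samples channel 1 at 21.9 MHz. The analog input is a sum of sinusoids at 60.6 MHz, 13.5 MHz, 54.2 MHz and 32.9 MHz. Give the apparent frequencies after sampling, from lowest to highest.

fs/2 = 10.95 MHz.
60.6 MHz mod fs = 16.8 MHz.
16.8 MHz > fs/2 = 10.95 MHz, folds to fs − 16.8 MHz = 5.1 MHz.
13.5 MHz > fs/2 = 10.95 MHz, folds to fs − 13.5 MHz = 8.4 MHz.
54.2 MHz mod fs = 10.4 MHz.
10.4 MHz ≤ fs/2 = 10.95 MHz, appears at 10.4 MHz.
32.9 MHz mod fs = 11 MHz.
11 MHz > fs/2 = 10.95 MHz, folds to fs − 11 MHz = 10.9 MHz.
Distinct values: {5.1 MHz, 8.4 MHz, 10.4 MHz, 10.9 MHz}.

5.1 MHz, 8.4 MHz, 10.4 MHz, 10.9 MHz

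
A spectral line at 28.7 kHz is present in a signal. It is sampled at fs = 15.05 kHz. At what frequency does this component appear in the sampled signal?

1.4 kHz

28.7 kHz mod fs = 13.65 kHz.
13.65 kHz > fs/2 = 7.525 kHz, folds to fs − 13.65 kHz = 1.4 kHz.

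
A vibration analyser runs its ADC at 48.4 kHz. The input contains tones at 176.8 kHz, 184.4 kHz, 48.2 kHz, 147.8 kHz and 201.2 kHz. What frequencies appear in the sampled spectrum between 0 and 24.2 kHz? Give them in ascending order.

0.2 kHz, 2.6 kHz, 7.6 kHz, 9.2 kHz, 16.8 kHz

fs/2 = 24.2 kHz.
176.8 kHz mod fs = 31.6 kHz.
31.6 kHz > fs/2 = 24.2 kHz, folds to fs − 31.6 kHz = 16.8 kHz.
184.4 kHz mod fs = 39.2 kHz.
39.2 kHz > fs/2 = 24.2 kHz, folds to fs − 39.2 kHz = 9.2 kHz.
48.2 kHz > fs/2 = 24.2 kHz, folds to fs − 48.2 kHz = 0.2 kHz.
147.8 kHz mod fs = 2.6 kHz.
2.6 kHz ≤ fs/2 = 24.2 kHz, appears at 2.6 kHz.
201.2 kHz mod fs = 7.6 kHz.
7.6 kHz ≤ fs/2 = 24.2 kHz, appears at 7.6 kHz.
Distinct values: {0.2 kHz, 2.6 kHz, 7.6 kHz, 9.2 kHz, 16.8 kHz}.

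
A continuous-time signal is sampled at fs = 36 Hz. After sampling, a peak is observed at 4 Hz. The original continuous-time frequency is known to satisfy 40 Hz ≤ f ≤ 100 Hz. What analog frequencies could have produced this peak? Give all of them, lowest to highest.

Frequencies that alias to 4 Hz are k·fs ± 4 Hz for integer k ≥ 0.
k=0: 4 Hz.
k=1: 32 Hz, 40 Hz.
k=2: 68 Hz, 76 Hz.
k=3: 104 Hz, 112 Hz.
Within [40 Hz, 100 Hz]: 40 Hz, 68 Hz, 76 Hz.

40 Hz, 68 Hz, 76 Hz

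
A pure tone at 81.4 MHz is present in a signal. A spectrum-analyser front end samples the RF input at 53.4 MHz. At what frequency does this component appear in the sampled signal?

25.4 MHz

81.4 MHz mod fs = 28 MHz.
28 MHz > fs/2 = 26.7 MHz, folds to fs − 28 MHz = 25.4 MHz.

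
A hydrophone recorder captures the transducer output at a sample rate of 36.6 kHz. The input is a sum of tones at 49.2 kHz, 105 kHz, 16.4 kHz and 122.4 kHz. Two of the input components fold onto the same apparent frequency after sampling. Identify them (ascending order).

49.2 kHz, 122.4 kHz

fs/2 = 18.3 kHz.
49.2 kHz mod fs = 12.6 kHz.
12.6 kHz ≤ fs/2 = 18.3 kHz, appears at 12.6 kHz.
105 kHz mod fs = 31.8 kHz.
31.8 kHz > fs/2 = 18.3 kHz, folds to fs − 31.8 kHz = 4.8 kHz.
16.4 kHz ≤ fs/2 = 18.3 kHz, passes unchanged.
122.4 kHz mod fs = 12.6 kHz.
12.6 kHz ≤ fs/2 = 18.3 kHz, appears at 12.6 kHz.
49.2 kHz and 122.4 kHz both map to 12.6 kHz.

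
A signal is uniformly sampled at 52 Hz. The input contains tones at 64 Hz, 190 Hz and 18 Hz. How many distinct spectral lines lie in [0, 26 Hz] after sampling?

2

fs/2 = 26 Hz.
64 Hz mod fs = 12 Hz.
12 Hz ≤ fs/2 = 26 Hz, appears at 12 Hz.
190 Hz mod fs = 34 Hz.
34 Hz > fs/2 = 26 Hz, folds to fs − 34 Hz = 18 Hz.
18 Hz ≤ fs/2 = 26 Hz, passes unchanged.
Distinct values: {12 Hz, 18 Hz} → 2.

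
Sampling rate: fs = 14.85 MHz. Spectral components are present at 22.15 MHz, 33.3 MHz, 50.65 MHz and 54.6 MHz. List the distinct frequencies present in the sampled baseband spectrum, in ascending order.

fs/2 = 7.425 MHz.
22.15 MHz mod fs = 7.3 MHz.
7.3 MHz ≤ fs/2 = 7.425 MHz, appears at 7.3 MHz.
33.3 MHz mod fs = 3.6 MHz.
3.6 MHz ≤ fs/2 = 7.425 MHz, appears at 3.6 MHz.
50.65 MHz mod fs = 6.1 MHz.
6.1 MHz ≤ fs/2 = 7.425 MHz, appears at 6.1 MHz.
54.6 MHz mod fs = 10.05 MHz.
10.05 MHz > fs/2 = 7.425 MHz, folds to fs − 10.05 MHz = 4.8 MHz.
Distinct values: {3.6 MHz, 4.8 MHz, 6.1 MHz, 7.3 MHz}.

3.6 MHz, 4.8 MHz, 6.1 MHz, 7.3 MHz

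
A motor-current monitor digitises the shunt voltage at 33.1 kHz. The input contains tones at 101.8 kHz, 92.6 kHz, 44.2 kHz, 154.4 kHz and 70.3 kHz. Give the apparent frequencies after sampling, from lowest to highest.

fs/2 = 16.55 kHz.
101.8 kHz mod fs = 2.5 kHz.
2.5 kHz ≤ fs/2 = 16.55 kHz, appears at 2.5 kHz.
92.6 kHz mod fs = 26.4 kHz.
26.4 kHz > fs/2 = 16.55 kHz, folds to fs − 26.4 kHz = 6.7 kHz.
44.2 kHz mod fs = 11.1 kHz.
11.1 kHz ≤ fs/2 = 16.55 kHz, appears at 11.1 kHz.
154.4 kHz mod fs = 22 kHz.
22 kHz > fs/2 = 16.55 kHz, folds to fs − 22 kHz = 11.1 kHz.
70.3 kHz mod fs = 4.1 kHz.
4.1 kHz ≤ fs/2 = 16.55 kHz, appears at 4.1 kHz.
Distinct values: {2.5 kHz, 4.1 kHz, 6.7 kHz, 11.1 kHz}.

2.5 kHz, 4.1 kHz, 6.7 kHz, 11.1 kHz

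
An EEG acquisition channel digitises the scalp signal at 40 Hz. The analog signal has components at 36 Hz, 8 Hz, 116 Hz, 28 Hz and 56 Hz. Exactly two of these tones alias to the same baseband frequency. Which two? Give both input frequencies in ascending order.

36 Hz, 116 Hz

fs/2 = 20 Hz.
36 Hz > fs/2 = 20 Hz, folds to fs − 36 Hz = 4 Hz.
8 Hz ≤ fs/2 = 20 Hz, passes unchanged.
116 Hz mod fs = 36 Hz.
36 Hz > fs/2 = 20 Hz, folds to fs − 36 Hz = 4 Hz.
28 Hz > fs/2 = 20 Hz, folds to fs − 28 Hz = 12 Hz.
56 Hz mod fs = 16 Hz.
16 Hz ≤ fs/2 = 20 Hz, appears at 16 Hz.
36 Hz and 116 Hz both map to 4 Hz.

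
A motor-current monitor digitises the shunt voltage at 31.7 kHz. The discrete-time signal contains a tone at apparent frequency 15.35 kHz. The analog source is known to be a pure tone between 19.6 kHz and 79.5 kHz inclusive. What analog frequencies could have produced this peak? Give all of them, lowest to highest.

Frequencies that alias to 15.35 kHz are k·fs ± 15.35 kHz for integer k ≥ 0.
k=0: 15.35 kHz.
k=1: 16.35 kHz, 47.05 kHz.
k=2: 48.05 kHz, 78.75 kHz.
k=3: 79.75 kHz, 110.45 kHz.
Within [19.6 kHz, 79.5 kHz]: 47.05 kHz, 48.05 kHz, 78.75 kHz.

47.05 kHz, 48.05 kHz, 78.75 kHz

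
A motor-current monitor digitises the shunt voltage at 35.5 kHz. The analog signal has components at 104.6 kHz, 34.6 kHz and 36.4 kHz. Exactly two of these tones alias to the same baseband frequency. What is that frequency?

0.9 kHz

fs/2 = 17.75 kHz.
104.6 kHz mod fs = 33.6 kHz.
33.6 kHz > fs/2 = 17.75 kHz, folds to fs − 33.6 kHz = 1.9 kHz.
34.6 kHz > fs/2 = 17.75 kHz, folds to fs − 34.6 kHz = 0.9 kHz.
36.4 kHz mod fs = 0.9 kHz.
0.9 kHz ≤ fs/2 = 17.75 kHz, appears at 0.9 kHz.
34.6 kHz and 36.4 kHz both map to 0.9 kHz.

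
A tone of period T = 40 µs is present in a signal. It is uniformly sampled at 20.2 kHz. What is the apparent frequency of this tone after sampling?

T = 40 µs → f = 1/T = 25 kHz.
25 kHz mod fs = 4.8 kHz.
4.8 kHz ≤ fs/2 = 10.1 kHz, appears at 4.8 kHz.

4.8 kHz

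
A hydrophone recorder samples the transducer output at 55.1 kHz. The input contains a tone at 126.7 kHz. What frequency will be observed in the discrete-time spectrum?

126.7 kHz mod fs = 16.5 kHz.
16.5 kHz ≤ fs/2 = 27.55 kHz, appears at 16.5 kHz.

16.5 kHz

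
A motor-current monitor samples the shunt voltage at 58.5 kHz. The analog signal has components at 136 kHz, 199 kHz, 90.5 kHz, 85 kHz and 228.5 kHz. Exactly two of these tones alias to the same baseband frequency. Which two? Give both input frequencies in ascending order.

85 kHz, 90.5 kHz

fs/2 = 29.25 kHz.
136 kHz mod fs = 19 kHz.
19 kHz ≤ fs/2 = 29.25 kHz, appears at 19 kHz.
199 kHz mod fs = 23.5 kHz.
23.5 kHz ≤ fs/2 = 29.25 kHz, appears at 23.5 kHz.
90.5 kHz mod fs = 32 kHz.
32 kHz > fs/2 = 29.25 kHz, folds to fs − 32 kHz = 26.5 kHz.
85 kHz mod fs = 26.5 kHz.
26.5 kHz ≤ fs/2 = 29.25 kHz, appears at 26.5 kHz.
228.5 kHz mod fs = 53 kHz.
53 kHz > fs/2 = 29.25 kHz, folds to fs − 53 kHz = 5.5 kHz.
85 kHz and 90.5 kHz both map to 26.5 kHz.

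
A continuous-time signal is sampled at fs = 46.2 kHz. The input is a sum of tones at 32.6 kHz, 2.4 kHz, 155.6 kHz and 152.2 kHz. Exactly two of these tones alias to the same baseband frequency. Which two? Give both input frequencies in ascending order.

32.6 kHz, 152.2 kHz

fs/2 = 23.1 kHz.
32.6 kHz > fs/2 = 23.1 kHz, folds to fs − 32.6 kHz = 13.6 kHz.
2.4 kHz ≤ fs/2 = 23.1 kHz, passes unchanged.
155.6 kHz mod fs = 17 kHz.
17 kHz ≤ fs/2 = 23.1 kHz, appears at 17 kHz.
152.2 kHz mod fs = 13.6 kHz.
13.6 kHz ≤ fs/2 = 23.1 kHz, appears at 13.6 kHz.
32.6 kHz and 152.2 kHz both map to 13.6 kHz.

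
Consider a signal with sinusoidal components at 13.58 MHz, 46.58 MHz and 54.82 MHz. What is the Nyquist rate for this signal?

Highest-frequency component: 54.82 MHz.
Nyquist rate = 2 × 54.82 MHz = 109.64 MHz.

109.64 MHz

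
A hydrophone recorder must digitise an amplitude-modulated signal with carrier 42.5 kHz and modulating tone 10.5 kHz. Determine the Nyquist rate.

106 kHz

AM sidebands sit at fc ± fm = 32 kHz and 53 kHz.
Highest-frequency component: 53 kHz.
Nyquist rate = 2 × 53 kHz = 106 kHz.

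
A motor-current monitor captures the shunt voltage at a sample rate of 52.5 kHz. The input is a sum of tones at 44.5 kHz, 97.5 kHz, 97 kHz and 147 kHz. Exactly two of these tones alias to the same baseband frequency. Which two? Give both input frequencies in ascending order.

fs/2 = 26.25 kHz.
44.5 kHz > fs/2 = 26.25 kHz, folds to fs − 44.5 kHz = 8 kHz.
97.5 kHz mod fs = 45 kHz.
45 kHz > fs/2 = 26.25 kHz, folds to fs − 45 kHz = 7.5 kHz.
97 kHz mod fs = 44.5 kHz.
44.5 kHz > fs/2 = 26.25 kHz, folds to fs − 44.5 kHz = 8 kHz.
147 kHz mod fs = 42 kHz.
42 kHz > fs/2 = 26.25 kHz, folds to fs − 42 kHz = 10.5 kHz.
44.5 kHz and 97 kHz both map to 8 kHz.

44.5 kHz, 97 kHz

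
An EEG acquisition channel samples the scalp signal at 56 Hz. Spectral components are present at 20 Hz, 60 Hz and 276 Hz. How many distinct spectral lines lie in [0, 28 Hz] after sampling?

2

fs/2 = 28 Hz.
20 Hz ≤ fs/2 = 28 Hz, passes unchanged.
60 Hz mod fs = 4 Hz.
4 Hz ≤ fs/2 = 28 Hz, appears at 4 Hz.
276 Hz mod fs = 52 Hz.
52 Hz > fs/2 = 28 Hz, folds to fs − 52 Hz = 4 Hz.
Distinct values: {4 Hz, 20 Hz} → 2.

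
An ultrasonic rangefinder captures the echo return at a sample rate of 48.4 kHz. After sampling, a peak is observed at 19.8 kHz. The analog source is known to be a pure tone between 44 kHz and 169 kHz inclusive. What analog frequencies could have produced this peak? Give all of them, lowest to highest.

68.2 kHz, 77 kHz, 116.6 kHz, 125.4 kHz, 165 kHz

Frequencies that alias to 19.8 kHz are k·fs ± 19.8 kHz for integer k ≥ 0.
k=0: 19.8 kHz.
k=1: 28.6 kHz, 68.2 kHz.
k=2: 77 kHz, 116.6 kHz.
k=3: 125.4 kHz, 165 kHz.
k=4: 173.8 kHz, 213.4 kHz.
Within [44 kHz, 169 kHz]: 68.2 kHz, 77 kHz, 116.6 kHz, 125.4 kHz, 165 kHz.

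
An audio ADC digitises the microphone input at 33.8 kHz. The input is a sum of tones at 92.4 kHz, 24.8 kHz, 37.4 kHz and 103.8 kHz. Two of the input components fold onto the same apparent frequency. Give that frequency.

9 kHz

fs/2 = 16.9 kHz.
92.4 kHz mod fs = 24.8 kHz.
24.8 kHz > fs/2 = 16.9 kHz, folds to fs − 24.8 kHz = 9 kHz.
24.8 kHz > fs/2 = 16.9 kHz, folds to fs − 24.8 kHz = 9 kHz.
37.4 kHz mod fs = 3.6 kHz.
3.6 kHz ≤ fs/2 = 16.9 kHz, appears at 3.6 kHz.
103.8 kHz mod fs = 2.4 kHz.
2.4 kHz ≤ fs/2 = 16.9 kHz, appears at 2.4 kHz.
24.8 kHz and 92.4 kHz both map to 9 kHz.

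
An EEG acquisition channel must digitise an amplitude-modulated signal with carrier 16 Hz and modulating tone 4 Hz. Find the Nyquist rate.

40 Hz

AM sidebands sit at fc ± fm = 12 Hz and 20 Hz.
Highest-frequency component: 20 Hz.
Nyquist rate = 2 × 20 Hz = 40 Hz.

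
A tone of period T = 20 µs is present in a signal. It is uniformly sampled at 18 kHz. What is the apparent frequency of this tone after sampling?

4 kHz

T = 20 µs → f = 1/T = 50 kHz.
50 kHz mod fs = 14 kHz.
14 kHz > fs/2 = 9 kHz, folds to fs − 14 kHz = 4 kHz.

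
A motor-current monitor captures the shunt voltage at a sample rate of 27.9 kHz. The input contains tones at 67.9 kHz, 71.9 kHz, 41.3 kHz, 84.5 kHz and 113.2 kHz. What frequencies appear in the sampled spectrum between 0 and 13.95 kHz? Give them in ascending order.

fs/2 = 13.95 kHz.
67.9 kHz mod fs = 12.1 kHz.
12.1 kHz ≤ fs/2 = 13.95 kHz, appears at 12.1 kHz.
71.9 kHz mod fs = 16.1 kHz.
16.1 kHz > fs/2 = 13.95 kHz, folds to fs − 16.1 kHz = 11.8 kHz.
41.3 kHz mod fs = 13.4 kHz.
13.4 kHz ≤ fs/2 = 13.95 kHz, appears at 13.4 kHz.
84.5 kHz mod fs = 0.8 kHz.
0.8 kHz ≤ fs/2 = 13.95 kHz, appears at 0.8 kHz.
113.2 kHz mod fs = 1.6 kHz.
1.6 kHz ≤ fs/2 = 13.95 kHz, appears at 1.6 kHz.
Distinct values: {0.8 kHz, 1.6 kHz, 11.8 kHz, 12.1 kHz, 13.4 kHz}.

0.8 kHz, 1.6 kHz, 11.8 kHz, 12.1 kHz, 13.4 kHz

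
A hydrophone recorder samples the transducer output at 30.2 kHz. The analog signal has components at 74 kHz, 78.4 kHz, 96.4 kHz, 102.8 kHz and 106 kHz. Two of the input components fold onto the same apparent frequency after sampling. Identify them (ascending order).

fs/2 = 15.1 kHz.
74 kHz mod fs = 13.6 kHz.
13.6 kHz ≤ fs/2 = 15.1 kHz, appears at 13.6 kHz.
78.4 kHz mod fs = 18 kHz.
18 kHz > fs/2 = 15.1 kHz, folds to fs − 18 kHz = 12.2 kHz.
96.4 kHz mod fs = 5.8 kHz.
5.8 kHz ≤ fs/2 = 15.1 kHz, appears at 5.8 kHz.
102.8 kHz mod fs = 12.2 kHz.
12.2 kHz ≤ fs/2 = 15.1 kHz, appears at 12.2 kHz.
106 kHz mod fs = 15.4 kHz.
15.4 kHz > fs/2 = 15.1 kHz, folds to fs − 15.4 kHz = 14.8 kHz.
78.4 kHz and 102.8 kHz both map to 12.2 kHz.

78.4 kHz, 102.8 kHz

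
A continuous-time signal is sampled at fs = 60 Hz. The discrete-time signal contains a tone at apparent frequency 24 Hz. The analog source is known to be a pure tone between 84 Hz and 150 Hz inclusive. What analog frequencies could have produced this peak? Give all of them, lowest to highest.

Frequencies that alias to 24 Hz are k·fs ± 24 Hz for integer k ≥ 0.
k=0: 24 Hz.
k=1: 36 Hz, 84 Hz.
k=2: 96 Hz, 144 Hz.
k=3: 156 Hz, 204 Hz.
Within [84 Hz, 150 Hz]: 84 Hz, 96 Hz, 144 Hz.

84 Hz, 96 Hz, 144 Hz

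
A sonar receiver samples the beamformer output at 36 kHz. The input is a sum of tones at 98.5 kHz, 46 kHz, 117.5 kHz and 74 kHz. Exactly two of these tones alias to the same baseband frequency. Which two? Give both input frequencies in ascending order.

98.5 kHz, 117.5 kHz

fs/2 = 18 kHz.
98.5 kHz mod fs = 26.5 kHz.
26.5 kHz > fs/2 = 18 kHz, folds to fs − 26.5 kHz = 9.5 kHz.
46 kHz mod fs = 10 kHz.
10 kHz ≤ fs/2 = 18 kHz, appears at 10 kHz.
117.5 kHz mod fs = 9.5 kHz.
9.5 kHz ≤ fs/2 = 18 kHz, appears at 9.5 kHz.
74 kHz mod fs = 2 kHz.
2 kHz ≤ fs/2 = 18 kHz, appears at 2 kHz.
98.5 kHz and 117.5 kHz both map to 9.5 kHz.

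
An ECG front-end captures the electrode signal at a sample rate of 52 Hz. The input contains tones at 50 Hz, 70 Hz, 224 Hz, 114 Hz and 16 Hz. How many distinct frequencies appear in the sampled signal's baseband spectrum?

4

fs/2 = 26 Hz.
50 Hz > fs/2 = 26 Hz, folds to fs − 50 Hz = 2 Hz.
70 Hz mod fs = 18 Hz.
18 Hz ≤ fs/2 = 26 Hz, appears at 18 Hz.
224 Hz mod fs = 16 Hz.
16 Hz ≤ fs/2 = 26 Hz, appears at 16 Hz.
114 Hz mod fs = 10 Hz.
10 Hz ≤ fs/2 = 26 Hz, appears at 10 Hz.
16 Hz ≤ fs/2 = 26 Hz, passes unchanged.
Distinct values: {2 Hz, 10 Hz, 16 Hz, 18 Hz} → 4.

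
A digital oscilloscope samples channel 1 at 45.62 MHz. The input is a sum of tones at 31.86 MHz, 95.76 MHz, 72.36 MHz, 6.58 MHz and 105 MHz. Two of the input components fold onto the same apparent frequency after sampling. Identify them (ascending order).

31.86 MHz, 105 MHz

fs/2 = 22.81 MHz.
31.86 MHz > fs/2 = 22.81 MHz, folds to fs − 31.86 MHz = 13.76 MHz.
95.76 MHz mod fs = 4.52 MHz.
4.52 MHz ≤ fs/2 = 22.81 MHz, appears at 4.52 MHz.
72.36 MHz mod fs = 26.74 MHz.
26.74 MHz > fs/2 = 22.81 MHz, folds to fs − 26.74 MHz = 18.88 MHz.
6.58 MHz ≤ fs/2 = 22.81 MHz, passes unchanged.
105 MHz mod fs = 13.76 MHz.
13.76 MHz ≤ fs/2 = 22.81 MHz, appears at 13.76 MHz.
31.86 MHz and 105 MHz both map to 13.76 MHz.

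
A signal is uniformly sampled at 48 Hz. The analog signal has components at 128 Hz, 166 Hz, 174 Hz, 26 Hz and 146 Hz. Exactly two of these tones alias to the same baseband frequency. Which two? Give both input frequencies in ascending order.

fs/2 = 24 Hz.
128 Hz mod fs = 32 Hz.
32 Hz > fs/2 = 24 Hz, folds to fs − 32 Hz = 16 Hz.
166 Hz mod fs = 22 Hz.
22 Hz ≤ fs/2 = 24 Hz, appears at 22 Hz.
174 Hz mod fs = 30 Hz.
30 Hz > fs/2 = 24 Hz, folds to fs − 30 Hz = 18 Hz.
26 Hz > fs/2 = 24 Hz, folds to fs − 26 Hz = 22 Hz.
146 Hz mod fs = 2 Hz.
2 Hz ≤ fs/2 = 24 Hz, appears at 2 Hz.
26 Hz and 166 Hz both map to 22 Hz.

26 Hz, 166 Hz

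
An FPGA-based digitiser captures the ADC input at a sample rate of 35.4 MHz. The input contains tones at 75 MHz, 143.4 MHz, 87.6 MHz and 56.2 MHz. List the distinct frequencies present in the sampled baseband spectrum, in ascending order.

fs/2 = 17.7 MHz.
75 MHz mod fs = 4.2 MHz.
4.2 MHz ≤ fs/2 = 17.7 MHz, appears at 4.2 MHz.
143.4 MHz mod fs = 1.8 MHz.
1.8 MHz ≤ fs/2 = 17.7 MHz, appears at 1.8 MHz.
87.6 MHz mod fs = 16.8 MHz.
16.8 MHz ≤ fs/2 = 17.7 MHz, appears at 16.8 MHz.
56.2 MHz mod fs = 20.8 MHz.
20.8 MHz > fs/2 = 17.7 MHz, folds to fs − 20.8 MHz = 14.6 MHz.
Distinct values: {1.8 MHz, 4.2 MHz, 14.6 MHz, 16.8 MHz}.

1.8 MHz, 4.2 MHz, 14.6 MHz, 16.8 MHz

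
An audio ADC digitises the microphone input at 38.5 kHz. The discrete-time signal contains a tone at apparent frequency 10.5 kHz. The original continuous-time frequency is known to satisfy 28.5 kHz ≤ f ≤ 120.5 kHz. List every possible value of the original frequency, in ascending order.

49 kHz, 66.5 kHz, 87.5 kHz, 105 kHz

Frequencies that alias to 10.5 kHz are k·fs ± 10.5 kHz for integer k ≥ 0.
k=0: 10.5 kHz.
k=1: 28 kHz, 49 kHz.
k=2: 66.5 kHz, 87.5 kHz.
k=3: 105 kHz, 126 kHz.
k=4: 143.5 kHz, 164.5 kHz.
Within [28.5 kHz, 120.5 kHz]: 49 kHz, 66.5 kHz, 87.5 kHz, 105 kHz.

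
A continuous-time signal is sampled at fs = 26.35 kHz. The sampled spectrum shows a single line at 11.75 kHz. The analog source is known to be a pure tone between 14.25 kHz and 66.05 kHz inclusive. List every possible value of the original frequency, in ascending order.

14.6 kHz, 38.1 kHz, 40.95 kHz, 64.45 kHz

Frequencies that alias to 11.75 kHz are k·fs ± 11.75 kHz for integer k ≥ 0.
k=0: 11.75 kHz.
k=1: 14.6 kHz, 38.1 kHz.
k=2: 40.95 kHz, 64.45 kHz.
k=3: 67.3 kHz, 90.8 kHz.
Within [14.25 kHz, 66.05 kHz]: 14.6 kHz, 38.1 kHz, 40.95 kHz, 64.45 kHz.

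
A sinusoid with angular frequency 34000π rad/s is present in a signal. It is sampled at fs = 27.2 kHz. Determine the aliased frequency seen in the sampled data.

10.2 kHz

ω = 34000π rad/s → f = ω/(2π) = 17000 Hz = 17 kHz.
17 kHz > fs/2 = 13.6 kHz, folds to fs − 17 kHz = 10.2 kHz.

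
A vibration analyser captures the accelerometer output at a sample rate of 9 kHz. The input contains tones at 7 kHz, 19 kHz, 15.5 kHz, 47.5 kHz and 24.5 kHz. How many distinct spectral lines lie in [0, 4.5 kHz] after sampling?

fs/2 = 4.5 kHz.
7 kHz > fs/2 = 4.5 kHz, folds to fs − 7 kHz = 2 kHz.
19 kHz mod fs = 1 kHz.
1 kHz ≤ fs/2 = 4.5 kHz, appears at 1 kHz.
15.5 kHz mod fs = 6.5 kHz.
6.5 kHz > fs/2 = 4.5 kHz, folds to fs − 6.5 kHz = 2.5 kHz.
47.5 kHz mod fs = 2.5 kHz.
2.5 kHz ≤ fs/2 = 4.5 kHz, appears at 2.5 kHz.
24.5 kHz mod fs = 6.5 kHz.
6.5 kHz > fs/2 = 4.5 kHz, folds to fs − 6.5 kHz = 2.5 kHz.
Distinct values: {1 kHz, 2 kHz, 2.5 kHz} → 3.

3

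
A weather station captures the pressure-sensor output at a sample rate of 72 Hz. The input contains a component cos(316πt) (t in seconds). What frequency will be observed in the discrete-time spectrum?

ω = 316π rad/s → f = ω/(2π) = 158 Hz.
158 Hz mod fs = 14 Hz.
14 Hz ≤ fs/2 = 36 Hz, appears at 14 Hz.

14 Hz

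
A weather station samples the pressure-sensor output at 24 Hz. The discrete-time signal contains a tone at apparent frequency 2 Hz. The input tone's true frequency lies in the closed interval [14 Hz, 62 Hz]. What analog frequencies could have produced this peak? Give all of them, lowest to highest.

22 Hz, 26 Hz, 46 Hz, 50 Hz

Frequencies that alias to 2 Hz are k·fs ± 2 Hz for integer k ≥ 0.
k=0: 2 Hz.
k=1: 22 Hz, 26 Hz.
k=2: 46 Hz, 50 Hz.
k=3: 70 Hz, 74 Hz.
Within [14 Hz, 62 Hz]: 22 Hz, 26 Hz, 46 Hz, 50 Hz.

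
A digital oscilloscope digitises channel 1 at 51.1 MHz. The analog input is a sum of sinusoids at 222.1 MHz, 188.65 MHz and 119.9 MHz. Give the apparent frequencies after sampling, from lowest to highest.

15.75 MHz, 17.7 MHz

fs/2 = 25.55 MHz.
222.1 MHz mod fs = 17.7 MHz.
17.7 MHz ≤ fs/2 = 25.55 MHz, appears at 17.7 MHz.
188.65 MHz mod fs = 35.35 MHz.
35.35 MHz > fs/2 = 25.55 MHz, folds to fs − 35.35 MHz = 15.75 MHz.
119.9 MHz mod fs = 17.7 MHz.
17.7 MHz ≤ fs/2 = 25.55 MHz, appears at 17.7 MHz.
Distinct values: {15.75 MHz, 17.7 MHz}.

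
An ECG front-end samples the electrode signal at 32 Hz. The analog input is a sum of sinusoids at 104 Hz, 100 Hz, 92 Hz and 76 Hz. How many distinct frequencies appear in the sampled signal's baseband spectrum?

3

fs/2 = 16 Hz.
104 Hz mod fs = 8 Hz.
8 Hz ≤ fs/2 = 16 Hz, appears at 8 Hz.
100 Hz mod fs = 4 Hz.
4 Hz ≤ fs/2 = 16 Hz, appears at 4 Hz.
92 Hz mod fs = 28 Hz.
28 Hz > fs/2 = 16 Hz, folds to fs − 28 Hz = 4 Hz.
76 Hz mod fs = 12 Hz.
12 Hz ≤ fs/2 = 16 Hz, appears at 12 Hz.
Distinct values: {4 Hz, 8 Hz, 12 Hz} → 3.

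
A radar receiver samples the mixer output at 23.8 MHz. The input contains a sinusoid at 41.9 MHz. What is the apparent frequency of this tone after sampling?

41.9 MHz mod fs = 18.1 MHz.
18.1 MHz > fs/2 = 11.9 MHz, folds to fs − 18.1 MHz = 5.7 MHz.

5.7 MHz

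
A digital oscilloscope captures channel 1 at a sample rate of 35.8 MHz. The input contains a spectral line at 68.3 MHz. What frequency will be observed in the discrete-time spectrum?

68.3 MHz mod fs = 32.5 MHz.
32.5 MHz > fs/2 = 17.9 MHz, folds to fs − 32.5 MHz = 3.3 MHz.

3.3 MHz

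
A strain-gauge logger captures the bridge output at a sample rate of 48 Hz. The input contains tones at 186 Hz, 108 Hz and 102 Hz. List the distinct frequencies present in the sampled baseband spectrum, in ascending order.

fs/2 = 24 Hz.
186 Hz mod fs = 42 Hz.
42 Hz > fs/2 = 24 Hz, folds to fs − 42 Hz = 6 Hz.
108 Hz mod fs = 12 Hz.
12 Hz ≤ fs/2 = 24 Hz, appears at 12 Hz.
102 Hz mod fs = 6 Hz.
6 Hz ≤ fs/2 = 24 Hz, appears at 6 Hz.
Distinct values: {6 Hz, 12 Hz}.

6 Hz, 12 Hz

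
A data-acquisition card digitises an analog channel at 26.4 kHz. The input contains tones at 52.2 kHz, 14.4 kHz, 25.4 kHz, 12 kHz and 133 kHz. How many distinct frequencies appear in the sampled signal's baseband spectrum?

3

fs/2 = 13.2 kHz.
52.2 kHz mod fs = 25.8 kHz.
25.8 kHz > fs/2 = 13.2 kHz, folds to fs − 25.8 kHz = 0.6 kHz.
14.4 kHz > fs/2 = 13.2 kHz, folds to fs − 14.4 kHz = 12 kHz.
25.4 kHz > fs/2 = 13.2 kHz, folds to fs − 25.4 kHz = 1 kHz.
12 kHz ≤ fs/2 = 13.2 kHz, passes unchanged.
133 kHz mod fs = 1 kHz.
1 kHz ≤ fs/2 = 13.2 kHz, appears at 1 kHz.
Distinct values: {0.6 kHz, 1 kHz, 12 kHz} → 3.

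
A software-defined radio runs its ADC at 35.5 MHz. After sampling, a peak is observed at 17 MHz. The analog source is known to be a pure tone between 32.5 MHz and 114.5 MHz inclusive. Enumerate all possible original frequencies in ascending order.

52.5 MHz, 54 MHz, 88 MHz, 89.5 MHz

Frequencies that alias to 17 MHz are k·fs ± 17 MHz for integer k ≥ 0.
k=0: 17 MHz.
k=1: 18.5 MHz, 52.5 MHz.
k=2: 54 MHz, 88 MHz.
k=3: 89.5 MHz, 123.5 MHz.
k=4: 125 MHz, 159 MHz.
Within [32.5 MHz, 114.5 MHz]: 52.5 MHz, 54 MHz, 88 MHz, 89.5 MHz.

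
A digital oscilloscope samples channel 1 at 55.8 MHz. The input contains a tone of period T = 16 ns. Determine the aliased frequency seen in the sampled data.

6.7 MHz

T = 16 ns → f = 1/T = 62.5 MHz.
62.5 MHz mod fs = 6.7 MHz.
6.7 MHz ≤ fs/2 = 27.9 MHz, appears at 6.7 MHz.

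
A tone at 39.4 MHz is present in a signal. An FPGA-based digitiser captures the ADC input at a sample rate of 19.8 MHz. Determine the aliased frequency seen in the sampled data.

39.4 MHz mod fs = 19.6 MHz.
19.6 MHz > fs/2 = 9.9 MHz, folds to fs − 19.6 MHz = 0.2 MHz.

0.2 MHz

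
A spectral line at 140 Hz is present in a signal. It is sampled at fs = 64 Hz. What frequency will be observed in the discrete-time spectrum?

12 Hz

140 Hz mod fs = 12 Hz.
12 Hz ≤ fs/2 = 32 Hz, appears at 12 Hz.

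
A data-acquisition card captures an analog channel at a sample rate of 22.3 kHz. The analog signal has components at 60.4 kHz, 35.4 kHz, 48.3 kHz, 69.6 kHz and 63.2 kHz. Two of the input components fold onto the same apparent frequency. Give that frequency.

fs/2 = 11.15 kHz.
60.4 kHz mod fs = 15.8 kHz.
15.8 kHz > fs/2 = 11.15 kHz, folds to fs − 15.8 kHz = 6.5 kHz.
35.4 kHz mod fs = 13.1 kHz.
13.1 kHz > fs/2 = 11.15 kHz, folds to fs − 13.1 kHz = 9.2 kHz.
48.3 kHz mod fs = 3.7 kHz.
3.7 kHz ≤ fs/2 = 11.15 kHz, appears at 3.7 kHz.
69.6 kHz mod fs = 2.7 kHz.
2.7 kHz ≤ fs/2 = 11.15 kHz, appears at 2.7 kHz.
63.2 kHz mod fs = 18.6 kHz.
18.6 kHz > fs/2 = 11.15 kHz, folds to fs − 18.6 kHz = 3.7 kHz.
48.3 kHz and 63.2 kHz both map to 3.7 kHz.

3.7 kHz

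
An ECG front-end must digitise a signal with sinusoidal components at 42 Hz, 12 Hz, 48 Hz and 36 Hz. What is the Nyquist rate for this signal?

Highest-frequency component: 48 Hz.
Nyquist rate = 2 × 48 Hz = 96 Hz.

96 Hz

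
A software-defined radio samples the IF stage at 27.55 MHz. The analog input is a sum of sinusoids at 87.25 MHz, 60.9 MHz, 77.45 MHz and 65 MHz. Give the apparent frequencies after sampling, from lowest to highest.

fs/2 = 13.775 MHz.
87.25 MHz mod fs = 4.6 MHz.
4.6 MHz ≤ fs/2 = 13.775 MHz, appears at 4.6 MHz.
60.9 MHz mod fs = 5.8 MHz.
5.8 MHz ≤ fs/2 = 13.775 MHz, appears at 5.8 MHz.
77.45 MHz mod fs = 22.35 MHz.
22.35 MHz > fs/2 = 13.775 MHz, folds to fs − 22.35 MHz = 5.2 MHz.
65 MHz mod fs = 9.9 MHz.
9.9 MHz ≤ fs/2 = 13.775 MHz, appears at 9.9 MHz.
Distinct values: {4.6 MHz, 5.2 MHz, 5.8 MHz, 9.9 MHz}.

4.6 MHz, 5.2 MHz, 5.8 MHz, 9.9 MHz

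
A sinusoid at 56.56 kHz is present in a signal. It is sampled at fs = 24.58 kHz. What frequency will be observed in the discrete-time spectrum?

56.56 kHz mod fs = 7.4 kHz.
7.4 kHz ≤ fs/2 = 12.29 kHz, appears at 7.4 kHz.

7.4 kHz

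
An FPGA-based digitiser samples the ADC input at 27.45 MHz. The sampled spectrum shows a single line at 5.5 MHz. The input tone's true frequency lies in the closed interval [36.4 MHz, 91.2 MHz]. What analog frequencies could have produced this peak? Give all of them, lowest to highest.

Frequencies that alias to 5.5 MHz are k·fs ± 5.5 MHz for integer k ≥ 0.
k=0: 5.5 MHz.
k=1: 21.95 MHz, 32.95 MHz.
k=2: 49.4 MHz, 60.4 MHz.
k=3: 76.85 MHz, 87.85 MHz.
k=4: 104.3 MHz, 115.3 MHz.
Within [36.4 MHz, 91.2 MHz]: 49.4 MHz, 60.4 MHz, 76.85 MHz, 87.85 MHz.

49.4 MHz, 60.4 MHz, 76.85 MHz, 87.85 MHz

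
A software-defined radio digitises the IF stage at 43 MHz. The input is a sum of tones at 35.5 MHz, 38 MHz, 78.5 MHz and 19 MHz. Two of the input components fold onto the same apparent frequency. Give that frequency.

7.5 MHz

fs/2 = 21.5 MHz.
35.5 MHz > fs/2 = 21.5 MHz, folds to fs − 35.5 MHz = 7.5 MHz.
38 MHz > fs/2 = 21.5 MHz, folds to fs − 38 MHz = 5 MHz.
78.5 MHz mod fs = 35.5 MHz.
35.5 MHz > fs/2 = 21.5 MHz, folds to fs − 35.5 MHz = 7.5 MHz.
19 MHz ≤ fs/2 = 21.5 MHz, passes unchanged.
35.5 MHz and 78.5 MHz both map to 7.5 MHz.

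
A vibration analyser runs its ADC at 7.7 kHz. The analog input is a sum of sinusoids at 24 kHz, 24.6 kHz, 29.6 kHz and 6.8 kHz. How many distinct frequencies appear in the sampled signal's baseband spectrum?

3

fs/2 = 3.85 kHz.
24 kHz mod fs = 0.9 kHz.
0.9 kHz ≤ fs/2 = 3.85 kHz, appears at 0.9 kHz.
24.6 kHz mod fs = 1.5 kHz.
1.5 kHz ≤ fs/2 = 3.85 kHz, appears at 1.5 kHz.
29.6 kHz mod fs = 6.5 kHz.
6.5 kHz > fs/2 = 3.85 kHz, folds to fs − 6.5 kHz = 1.2 kHz.
6.8 kHz > fs/2 = 3.85 kHz, folds to fs − 6.8 kHz = 0.9 kHz.
Distinct values: {0.9 kHz, 1.2 kHz, 1.5 kHz} → 3.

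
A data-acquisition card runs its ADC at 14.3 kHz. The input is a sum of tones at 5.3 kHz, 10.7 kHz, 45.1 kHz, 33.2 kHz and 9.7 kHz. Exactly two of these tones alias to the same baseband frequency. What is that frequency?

fs/2 = 7.15 kHz.
5.3 kHz ≤ fs/2 = 7.15 kHz, passes unchanged.
10.7 kHz > fs/2 = 7.15 kHz, folds to fs − 10.7 kHz = 3.6 kHz.
45.1 kHz mod fs = 2.2 kHz.
2.2 kHz ≤ fs/2 = 7.15 kHz, appears at 2.2 kHz.
33.2 kHz mod fs = 4.6 kHz.
4.6 kHz ≤ fs/2 = 7.15 kHz, appears at 4.6 kHz.
9.7 kHz > fs/2 = 7.15 kHz, folds to fs − 9.7 kHz = 4.6 kHz.
9.7 kHz and 33.2 kHz both map to 4.6 kHz.

4.6 kHz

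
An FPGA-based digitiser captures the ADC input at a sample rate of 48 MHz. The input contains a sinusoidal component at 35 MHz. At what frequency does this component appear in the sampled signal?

13 MHz

35 MHz > fs/2 = 24 MHz, folds to fs − 35 MHz = 13 MHz.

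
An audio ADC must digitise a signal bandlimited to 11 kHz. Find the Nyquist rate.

22 kHz

Nyquist rate = 2 × 11 kHz = 22 kHz.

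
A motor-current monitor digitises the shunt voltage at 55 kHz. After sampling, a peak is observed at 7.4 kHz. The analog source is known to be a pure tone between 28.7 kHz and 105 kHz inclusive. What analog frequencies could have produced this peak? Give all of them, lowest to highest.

47.6 kHz, 62.4 kHz, 102.6 kHz

Frequencies that alias to 7.4 kHz are k·fs ± 7.4 kHz for integer k ≥ 0.
k=0: 7.4 kHz.
k=1: 47.6 kHz, 62.4 kHz.
k=2: 102.6 kHz, 117.4 kHz.
k=3: 157.6 kHz, 172.4 kHz.
Within [28.7 kHz, 105 kHz]: 47.6 kHz, 62.4 kHz, 102.6 kHz.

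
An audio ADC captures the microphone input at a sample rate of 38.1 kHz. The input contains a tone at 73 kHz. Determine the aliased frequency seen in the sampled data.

73 kHz mod fs = 34.9 kHz.
34.9 kHz > fs/2 = 19.05 kHz, folds to fs − 34.9 kHz = 3.2 kHz.

3.2 kHz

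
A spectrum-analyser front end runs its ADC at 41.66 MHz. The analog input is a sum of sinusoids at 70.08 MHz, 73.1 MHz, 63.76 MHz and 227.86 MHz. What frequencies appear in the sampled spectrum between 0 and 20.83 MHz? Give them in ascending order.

fs/2 = 20.83 MHz.
70.08 MHz mod fs = 28.42 MHz.
28.42 MHz > fs/2 = 20.83 MHz, folds to fs − 28.42 MHz = 13.24 MHz.
73.1 MHz mod fs = 31.44 MHz.
31.44 MHz > fs/2 = 20.83 MHz, folds to fs − 31.44 MHz = 10.22 MHz.
63.76 MHz mod fs = 22.1 MHz.
22.1 MHz > fs/2 = 20.83 MHz, folds to fs − 22.1 MHz = 19.56 MHz.
227.86 MHz mod fs = 19.56 MHz.
19.56 MHz ≤ fs/2 = 20.83 MHz, appears at 19.56 MHz.
Distinct values: {10.22 MHz, 13.24 MHz, 19.56 MHz}.

10.22 MHz, 13.24 MHz, 19.56 MHz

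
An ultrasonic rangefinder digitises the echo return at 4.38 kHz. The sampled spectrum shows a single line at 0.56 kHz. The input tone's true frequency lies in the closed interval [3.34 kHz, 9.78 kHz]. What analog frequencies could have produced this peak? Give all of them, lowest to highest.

Frequencies that alias to 0.56 kHz are k·fs ± 0.56 kHz for integer k ≥ 0.
k=0: 0.56 kHz.
k=1: 3.82 kHz, 4.94 kHz.
k=2: 8.2 kHz, 9.32 kHz.
k=3: 12.58 kHz, 13.7 kHz.
Within [3.34 kHz, 9.78 kHz]: 3.82 kHz, 4.94 kHz, 8.2 kHz, 9.32 kHz.

3.82 kHz, 4.94 kHz, 8.2 kHz, 9.32 kHz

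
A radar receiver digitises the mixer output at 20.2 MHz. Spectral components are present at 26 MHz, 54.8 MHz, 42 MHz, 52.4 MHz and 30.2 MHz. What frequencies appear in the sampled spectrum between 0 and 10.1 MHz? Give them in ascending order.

1.6 MHz, 5.8 MHz, 8.2 MHz, 10 MHz

fs/2 = 10.1 MHz.
26 MHz mod fs = 5.8 MHz.
5.8 MHz ≤ fs/2 = 10.1 MHz, appears at 5.8 MHz.
54.8 MHz mod fs = 14.4 MHz.
14.4 MHz > fs/2 = 10.1 MHz, folds to fs − 14.4 MHz = 5.8 MHz.
42 MHz mod fs = 1.6 MHz.
1.6 MHz ≤ fs/2 = 10.1 MHz, appears at 1.6 MHz.
52.4 MHz mod fs = 12 MHz.
12 MHz > fs/2 = 10.1 MHz, folds to fs − 12 MHz = 8.2 MHz.
30.2 MHz mod fs = 10 MHz.
10 MHz ≤ fs/2 = 10.1 MHz, appears at 10 MHz.
Distinct values: {1.6 MHz, 5.8 MHz, 8.2 MHz, 10 MHz}.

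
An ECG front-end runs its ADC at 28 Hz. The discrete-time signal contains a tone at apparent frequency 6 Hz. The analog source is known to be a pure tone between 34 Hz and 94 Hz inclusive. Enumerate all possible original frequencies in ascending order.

Frequencies that alias to 6 Hz are k·fs ± 6 Hz for integer k ≥ 0.
k=0: 6 Hz.
k=1: 22 Hz, 34 Hz.
k=2: 50 Hz, 62 Hz.
k=3: 78 Hz, 90 Hz.
k=4: 106 Hz, 118 Hz.
Within [34 Hz, 94 Hz]: 34 Hz, 50 Hz, 62 Hz, 78 Hz, 90 Hz.

34 Hz, 50 Hz, 62 Hz, 78 Hz, 90 Hz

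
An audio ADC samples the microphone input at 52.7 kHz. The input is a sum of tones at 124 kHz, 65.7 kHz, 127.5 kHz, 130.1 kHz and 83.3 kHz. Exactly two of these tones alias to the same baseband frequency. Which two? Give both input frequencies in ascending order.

fs/2 = 26.35 kHz.
124 kHz mod fs = 18.6 kHz.
18.6 kHz ≤ fs/2 = 26.35 kHz, appears at 18.6 kHz.
65.7 kHz mod fs = 13 kHz.
13 kHz ≤ fs/2 = 26.35 kHz, appears at 13 kHz.
127.5 kHz mod fs = 22.1 kHz.
22.1 kHz ≤ fs/2 = 26.35 kHz, appears at 22.1 kHz.
130.1 kHz mod fs = 24.7 kHz.
24.7 kHz ≤ fs/2 = 26.35 kHz, appears at 24.7 kHz.
83.3 kHz mod fs = 30.6 kHz.
30.6 kHz > fs/2 = 26.35 kHz, folds to fs − 30.6 kHz = 22.1 kHz.
83.3 kHz and 127.5 kHz both map to 22.1 kHz.

83.3 kHz, 127.5 kHz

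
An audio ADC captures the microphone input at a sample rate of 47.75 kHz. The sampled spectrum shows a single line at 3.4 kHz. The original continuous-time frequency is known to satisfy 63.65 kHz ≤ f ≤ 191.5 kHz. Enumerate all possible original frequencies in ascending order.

Frequencies that alias to 3.4 kHz are k·fs ± 3.4 kHz for integer k ≥ 0.
k=0: 3.4 kHz.
k=1: 44.35 kHz, 51.15 kHz.
k=2: 92.1 kHz, 98.9 kHz.
k=3: 139.85 kHz, 146.65 kHz.
k=4: 187.6 kHz, 194.4 kHz.
k=5: 235.35 kHz, 242.15 kHz.
Within [63.65 kHz, 191.5 kHz]: 92.1 kHz, 98.9 kHz, 139.85 kHz, 146.65 kHz, 187.6 kHz.

92.1 kHz, 98.9 kHz, 139.85 kHz, 146.65 kHz, 187.6 kHz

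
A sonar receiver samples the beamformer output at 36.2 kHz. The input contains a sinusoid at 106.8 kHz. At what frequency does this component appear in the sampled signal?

1.8 kHz

106.8 kHz mod fs = 34.4 kHz.
34.4 kHz > fs/2 = 18.1 kHz, folds to fs − 34.4 kHz = 1.8 kHz.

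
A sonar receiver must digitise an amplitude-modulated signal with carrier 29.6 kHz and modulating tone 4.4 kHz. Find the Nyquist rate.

68 kHz

AM sidebands sit at fc ± fm = 25.2 kHz and 34 kHz.
Highest-frequency component: 34 kHz.
Nyquist rate = 2 × 34 kHz = 68 kHz.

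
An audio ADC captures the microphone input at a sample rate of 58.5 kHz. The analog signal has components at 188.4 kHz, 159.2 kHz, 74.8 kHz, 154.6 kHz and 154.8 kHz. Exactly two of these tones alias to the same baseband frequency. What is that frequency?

fs/2 = 29.25 kHz.
188.4 kHz mod fs = 12.9 kHz.
12.9 kHz ≤ fs/2 = 29.25 kHz, appears at 12.9 kHz.
159.2 kHz mod fs = 42.2 kHz.
42.2 kHz > fs/2 = 29.25 kHz, folds to fs − 42.2 kHz = 16.3 kHz.
74.8 kHz mod fs = 16.3 kHz.
16.3 kHz ≤ fs/2 = 29.25 kHz, appears at 16.3 kHz.
154.6 kHz mod fs = 37.6 kHz.
37.6 kHz > fs/2 = 29.25 kHz, folds to fs − 37.6 kHz = 20.9 kHz.
154.8 kHz mod fs = 37.8 kHz.
37.8 kHz > fs/2 = 29.25 kHz, folds to fs − 37.8 kHz = 20.7 kHz.
74.8 kHz and 159.2 kHz both map to 16.3 kHz.

16.3 kHz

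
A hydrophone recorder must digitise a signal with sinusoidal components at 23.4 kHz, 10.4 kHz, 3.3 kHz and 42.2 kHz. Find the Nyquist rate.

84.4 kHz

Highest-frequency component: 42.2 kHz.
Nyquist rate = 2 × 42.2 kHz = 84.4 kHz.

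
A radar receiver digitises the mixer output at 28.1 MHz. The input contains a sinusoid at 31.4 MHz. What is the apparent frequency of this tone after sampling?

31.4 MHz mod fs = 3.3 MHz.
3.3 MHz ≤ fs/2 = 14.05 MHz, appears at 3.3 MHz.

3.3 MHz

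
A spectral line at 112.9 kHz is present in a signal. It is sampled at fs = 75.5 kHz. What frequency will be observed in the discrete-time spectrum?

37.4 kHz

112.9 kHz mod fs = 37.4 kHz.
37.4 kHz ≤ fs/2 = 37.75 kHz, appears at 37.4 kHz.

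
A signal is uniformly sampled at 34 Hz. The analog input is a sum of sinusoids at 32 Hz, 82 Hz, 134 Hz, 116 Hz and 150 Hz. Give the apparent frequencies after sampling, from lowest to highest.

fs/2 = 17 Hz.
32 Hz > fs/2 = 17 Hz, folds to fs − 32 Hz = 2 Hz.
82 Hz mod fs = 14 Hz.
14 Hz ≤ fs/2 = 17 Hz, appears at 14 Hz.
134 Hz mod fs = 32 Hz.
32 Hz > fs/2 = 17 Hz, folds to fs − 32 Hz = 2 Hz.
116 Hz mod fs = 14 Hz.
14 Hz ≤ fs/2 = 17 Hz, appears at 14 Hz.
150 Hz mod fs = 14 Hz.
14 Hz ≤ fs/2 = 17 Hz, appears at 14 Hz.
Distinct values: {2 Hz, 14 Hz}.

2 Hz, 14 Hz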